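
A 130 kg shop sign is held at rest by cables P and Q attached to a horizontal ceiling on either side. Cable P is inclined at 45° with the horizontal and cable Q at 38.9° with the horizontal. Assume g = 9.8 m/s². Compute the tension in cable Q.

T_Q ≈ 906 N

Weight W = 130 × 9.8 = 1274 N acts straight down.
Horizontal: T_P cos 45° = T_Q cos 38.9°  →  T_P = 1.101 T_Q.
Vertical: T_P sin 45° + T_Q sin 38.9° = 1274.
Substituting the horizontal relation into the vertical equation gives 1.406 T_Q = 1274, so T_Q = 906 N.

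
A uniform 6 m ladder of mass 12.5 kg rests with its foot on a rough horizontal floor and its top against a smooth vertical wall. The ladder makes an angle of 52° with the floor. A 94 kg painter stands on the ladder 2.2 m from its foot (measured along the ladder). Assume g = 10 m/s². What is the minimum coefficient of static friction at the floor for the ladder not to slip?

ΣF_y = 0: N_floor = 12.5×10 + 94×10 = 1065 N.
Torques about the foot: N_wall · 6 sin 52° = 12.5×10×3 cos 52° + 94×10×2.2 cos 52° → N_wall = 318.11 N.
ΣF_x = 0: f_floor = N_wall = 318.11 N.
μ_min = f_floor / N_floor = 318.11 / 1065 = 0.2987.

μ_min ≈ 0.299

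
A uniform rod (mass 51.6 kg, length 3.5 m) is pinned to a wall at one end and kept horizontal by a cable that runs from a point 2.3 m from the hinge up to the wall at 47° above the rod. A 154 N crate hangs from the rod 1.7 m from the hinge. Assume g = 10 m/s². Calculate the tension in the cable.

T ≈ 692 N

Take torques about the hinge: T sin 47° · 2.3 = 51.6×10×1.75 + 154×1.7 = 1164.8 N·m.
So T = 1164.8 / (0.7314 × 2.3) = 692.46 N.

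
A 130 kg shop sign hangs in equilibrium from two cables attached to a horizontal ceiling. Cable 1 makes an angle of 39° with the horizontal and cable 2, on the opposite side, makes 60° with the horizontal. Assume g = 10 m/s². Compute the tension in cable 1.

Weight W = 130 × 10 = 1300 N acts straight down.
Horizontal: T_1 cos 39° = T_2 cos 60°  →  T_2 = 1.554 T_1.
Vertical: T_1 sin 39° + T_2 sin 60° = 1300.
Substituting the horizontal relation into the vertical equation gives 1.975 T_1 = 1300, so T_1 = 658.1 N.

T_1 ≈ 658 N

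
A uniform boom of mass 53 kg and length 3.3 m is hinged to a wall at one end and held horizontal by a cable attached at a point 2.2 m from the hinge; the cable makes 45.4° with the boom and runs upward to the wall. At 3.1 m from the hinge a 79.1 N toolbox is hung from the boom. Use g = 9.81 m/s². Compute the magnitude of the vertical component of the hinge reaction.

|H_y| ≈ 97.6 N

Take torques about the hinge: T sin 45.4° · 2.2 = 53×9.81×1.65 + 79.1×3.1 = 1103.1 N·m.
So T = 1103.1 / (0.7120 × 2.2) = 704.2 N.
ΣF_y = 0: H_y = (53×9.81 + 79.1) − T sin 45.4° = 599.03 − 501.41 = 97.623 N.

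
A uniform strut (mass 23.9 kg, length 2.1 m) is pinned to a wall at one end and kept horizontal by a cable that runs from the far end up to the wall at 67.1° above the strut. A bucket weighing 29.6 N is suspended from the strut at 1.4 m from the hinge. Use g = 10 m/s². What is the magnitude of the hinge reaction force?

|H| ≈ 142 N

Take torques about the hinge: T sin 67.1° · 2.1 = 23.9×10×1.05 + 29.6×1.4 = 292.39 N·m.
So T = 292.39 / (0.9212 × 2.1) = 151.15 N.
ΣF_x = 0: H_x = T cos 67.1° = 58.814 N.
ΣF_y = 0: H_y = (23.9×10 + 29.6) − T sin 67.1° = 268.6 − 139.23 = 129.37 N.
|H| = √(H_x² + H_y²) = √((58.814)² + (129.37)²) = 142.11 N.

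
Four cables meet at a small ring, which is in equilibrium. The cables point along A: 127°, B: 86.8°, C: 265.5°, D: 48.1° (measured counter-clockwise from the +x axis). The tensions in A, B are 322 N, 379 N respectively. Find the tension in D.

Resolve: ΣF_x = 322 cos 127° + 379 cos 86.8° + T_C cos 265.5° + T_D cos 48.1° = 0.
        ΣF_y = 322 sin 127° + 379 sin 86.8° + T_C sin 265.5° + T_D sin 48.1° = 0.
The known terms sum to (-172.6, 635.6) N, so -0.0785 T_C + 0.6678 T_D = 172.6 and -0.9969 T_C + 0.7443 T_D = -635.6.
Solving simultaneously: T_C = 910.4 N, T_D = 365.4 N.

T_D ≈ 365 N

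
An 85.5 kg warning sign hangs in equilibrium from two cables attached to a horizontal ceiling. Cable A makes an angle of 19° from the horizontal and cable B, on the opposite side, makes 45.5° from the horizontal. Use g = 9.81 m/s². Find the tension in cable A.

T_A ≈ 651 N

Weight W = 85.5 × 9.81 = 838.8 N acts straight down.
Horizontal: T_A cos 19° = T_B cos 45.5°  →  T_B = 1.349 T_A.
Vertical: T_A sin 19° + T_B sin 45.5° = 838.8.
Substituting the horizontal relation into the vertical equation gives 1.288 T_A = 838.8, so T_A = 651.3 N.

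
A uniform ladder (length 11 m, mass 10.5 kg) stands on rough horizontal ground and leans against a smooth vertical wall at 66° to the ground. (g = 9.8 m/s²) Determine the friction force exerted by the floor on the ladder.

f ≈ 22.9 N

Torques about the foot: N_wall · 11 sin 66° = 10.5×9.8×5.5 cos 66° → N_wall = 22.907 N.
ΣF_x = 0: f_floor = N_wall = 22.907 N.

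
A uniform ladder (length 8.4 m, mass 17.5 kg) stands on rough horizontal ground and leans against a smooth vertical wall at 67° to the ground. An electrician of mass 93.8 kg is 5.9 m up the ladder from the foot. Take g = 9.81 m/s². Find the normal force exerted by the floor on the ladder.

ΣF_y = 0: N_floor = 17.5×9.81 + 93.8×9.81 = 1091.9 N.

N_floor ≈ 1090 N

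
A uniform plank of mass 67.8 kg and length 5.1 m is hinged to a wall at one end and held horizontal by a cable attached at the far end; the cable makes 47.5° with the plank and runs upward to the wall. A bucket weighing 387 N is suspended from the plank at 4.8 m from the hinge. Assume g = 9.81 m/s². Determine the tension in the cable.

T ≈ 945 N

Take torques about the hinge: T sin 47.5° · 5.1 = 67.8×9.81×2.55 + 387×4.8 = 3553.7 N·m.
So T = 3553.7 / (0.7373 × 5.1) = 945.09 N.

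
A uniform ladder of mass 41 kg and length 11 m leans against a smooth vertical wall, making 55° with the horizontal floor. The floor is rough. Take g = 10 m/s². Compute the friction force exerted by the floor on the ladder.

f ≈ 144 N

Torques about the foot: N_wall · 11 sin 55° = 41×10×5.5 cos 55° → N_wall = 143.54 N.
ΣF_x = 0: f_floor = N_wall = 143.54 N.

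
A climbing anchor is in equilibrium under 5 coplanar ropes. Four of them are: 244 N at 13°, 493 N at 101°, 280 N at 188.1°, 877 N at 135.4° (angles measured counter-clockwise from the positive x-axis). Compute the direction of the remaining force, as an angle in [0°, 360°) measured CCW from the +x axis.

Sum the known components: ΣF_x = -758 N, ΣF_y = 1115 N.
For equilibrium the remaining force must supply (−ΣF_x, −ΣF_y) = (758, -1115) N.
Magnitude = √((758)² + (-1115)²) = 1348 N; direction = atan2(-1115, 758) = 304.2°.

θ ≈ 304°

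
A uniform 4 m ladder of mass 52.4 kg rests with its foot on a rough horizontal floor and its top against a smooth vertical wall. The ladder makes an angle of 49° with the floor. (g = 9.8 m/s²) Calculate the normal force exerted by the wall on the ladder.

N_wall ≈ 223 N

Torques about the foot: N_wall · 4 sin 49° = 52.4×9.8×2 cos 49° → N_wall = 223.2 N.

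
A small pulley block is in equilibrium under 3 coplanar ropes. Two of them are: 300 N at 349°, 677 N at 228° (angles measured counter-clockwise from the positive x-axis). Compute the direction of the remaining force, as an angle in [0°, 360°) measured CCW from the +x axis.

θ ≈ 74.2°

Sum the known components: ΣF_x = -158.5 N, ΣF_y = -560.4 N.
For equilibrium the remaining force must supply (−ΣF_x, −ΣF_y) = (158.5, 560.4) N.
Magnitude = √((158.5)² + (560.4)²) = 582.3 N; direction = atan2(560.4, 158.5) = 74.2°.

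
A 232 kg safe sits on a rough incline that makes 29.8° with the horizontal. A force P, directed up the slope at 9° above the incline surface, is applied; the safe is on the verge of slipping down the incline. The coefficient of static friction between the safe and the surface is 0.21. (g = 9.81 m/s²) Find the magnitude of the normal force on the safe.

N ≈ 1860 N

On the verge of sliding down the incline, friction equals μN and acts up the slope.
Perpendicular: N + P sin 9° = W cos 29.8° = 1975 N.
Along incline: P cos 9° + μN = W sin 29.8° with W sin 29.8° = 1131 N.
Solving the pair for P and N: P = 750.2 N, N = 1858 N (and f = μN = 390.1 N).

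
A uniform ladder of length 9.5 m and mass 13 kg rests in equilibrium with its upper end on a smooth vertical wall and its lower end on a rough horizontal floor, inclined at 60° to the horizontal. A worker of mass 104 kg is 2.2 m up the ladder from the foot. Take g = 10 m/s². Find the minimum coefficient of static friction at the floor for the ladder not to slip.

μ_min ≈ 0.151

ΣF_y = 0: N_floor = 13×10 + 104×10 = 1170 N.
Torques about the foot: N_wall · 9.5 sin 60° = 13×10×4.75 cos 60° + 104×10×2.2 cos 60° → N_wall = 176.58 N.
ΣF_x = 0: f_floor = N_wall = 176.58 N.
μ_min = f_floor / N_floor = 176.58 / 1170 = 0.1509.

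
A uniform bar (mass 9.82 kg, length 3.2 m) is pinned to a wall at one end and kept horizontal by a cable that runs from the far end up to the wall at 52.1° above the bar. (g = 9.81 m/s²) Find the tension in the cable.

T ≈ 61 N

Take torques about the hinge: T sin 52.1° · 3.2 = 9.82×9.81×1.6 = 154.13 N·m.
So T = 154.13 / (0.7891 × 3.2) = 61.042 N.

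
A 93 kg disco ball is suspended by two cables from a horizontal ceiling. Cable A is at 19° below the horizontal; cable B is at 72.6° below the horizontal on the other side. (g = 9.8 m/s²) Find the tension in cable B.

T_B ≈ 862 N

Weight W = 93 × 9.8 = 911.4 N acts straight down.
Horizontal: T_A cos 19° = T_B cos 72.6°  →  T_A = 0.3163 T_B.
Vertical: T_A sin 19° + T_B sin 72.6° = 911.4.
Substituting the horizontal relation into the vertical equation gives 1.057 T_B = 911.4, so T_B = 862.1 N.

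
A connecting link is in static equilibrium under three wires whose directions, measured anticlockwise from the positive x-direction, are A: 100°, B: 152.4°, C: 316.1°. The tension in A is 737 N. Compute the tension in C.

T_C ≈ 2080 N

Resolve: ΣF_x = 737 cos 100° + T_B cos 152.4° + T_C cos 316.1° = 0.
        ΣF_y = 737 sin 100° + T_B sin 152.4° + T_C sin 316.1° = 0.
The known terms sum to (-128, 725.8) N, so -0.8862 T_B + 0.7206 T_C = 128 and 0.4633 T_B − 0.6934 T_C = -725.8.
Solving simultaneously: T_B = 1547 N, T_C = 2080 N.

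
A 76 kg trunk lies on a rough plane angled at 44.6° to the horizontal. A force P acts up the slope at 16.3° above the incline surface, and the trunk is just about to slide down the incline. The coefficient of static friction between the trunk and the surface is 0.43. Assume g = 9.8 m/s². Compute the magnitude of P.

P ≈ 351 N

On the verge of sliding down the incline, friction equals μN and acts up the slope.
Perpendicular: N + P sin 16.3° = W cos 44.6° = 530.3 N.
Along incline: P cos 16.3° + μN = W sin 44.6° with W sin 44.6° = 523 N.
Solving the pair for P and N: P = 351.5 N, N = 431.7 N (and f = μN = 185.6 N).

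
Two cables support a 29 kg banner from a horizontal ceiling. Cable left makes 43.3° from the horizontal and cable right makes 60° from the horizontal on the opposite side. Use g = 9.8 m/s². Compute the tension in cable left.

Weight W = 29 × 9.8 = 284.2 N acts straight down.
Horizontal: T_left cos 43.3° = T_right cos 60°  →  T_right = 1.456 T_left.
Vertical: T_left sin 43.3° + T_right sin 60° = 284.2.
Substituting the horizontal relation into the vertical equation gives 1.946 T_left = 284.2, so T_left = 146 N.

T_left ≈ 146 N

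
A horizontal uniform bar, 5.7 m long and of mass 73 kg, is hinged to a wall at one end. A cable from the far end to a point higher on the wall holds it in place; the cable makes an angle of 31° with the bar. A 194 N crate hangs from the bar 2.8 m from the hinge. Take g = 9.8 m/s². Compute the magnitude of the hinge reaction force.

Take torques about the hinge: T sin 31° · 5.7 = 73×9.8×2.85 + 194×2.8 = 2582.1 N·m.
So T = 2582.1 / (0.5150 × 5.7) = 879.54 N.
ΣF_x = 0: H_x = T cos 31° = 753.92 N.
ΣF_y = 0: H_y = (73×9.8 + 194) − T sin 31° = 909.4 − 453 = 456.4 N.
|H| = √(H_x² + H_y²) = √((753.92)² + (456.4)²) = 881.3 N.

|H| ≈ 881 N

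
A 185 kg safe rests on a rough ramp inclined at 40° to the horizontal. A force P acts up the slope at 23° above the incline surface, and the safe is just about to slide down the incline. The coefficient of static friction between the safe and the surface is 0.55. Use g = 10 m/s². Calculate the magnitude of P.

P ≈ 581 N

On the verge of sliding down the incline, friction equals μN and acts up the slope.
Perpendicular: N + P sin 23° = W cos 40° = 1417 N.
Along incline: P cos 23° + μN = W sin 40° with W sin 40° = 1189 N.
Solving the pair for P and N: P = 580.6 N, N = 1190 N (and f = μN = 654.7 N).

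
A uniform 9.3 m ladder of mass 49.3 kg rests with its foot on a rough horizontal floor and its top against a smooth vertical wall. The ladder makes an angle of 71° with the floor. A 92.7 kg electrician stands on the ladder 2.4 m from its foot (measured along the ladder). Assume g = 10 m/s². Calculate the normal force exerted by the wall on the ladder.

Torques about the foot: N_wall · 9.3 sin 71° = 49.3×10×4.65 cos 71° + 92.7×10×2.4 cos 71° → N_wall = 167.25 N.

N_wall ≈ 167 N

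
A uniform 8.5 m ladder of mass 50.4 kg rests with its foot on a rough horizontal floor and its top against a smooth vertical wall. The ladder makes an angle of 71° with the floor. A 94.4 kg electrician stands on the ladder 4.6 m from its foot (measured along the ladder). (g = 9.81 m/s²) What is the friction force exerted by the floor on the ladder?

Torques about the foot: N_wall · 8.5 sin 71° = 50.4×9.81×4.25 cos 71° + 94.4×9.81×4.6 cos 71° → N_wall = 257.69 N.
ΣF_x = 0: f_floor = N_wall = 257.69 N.

f ≈ 258 N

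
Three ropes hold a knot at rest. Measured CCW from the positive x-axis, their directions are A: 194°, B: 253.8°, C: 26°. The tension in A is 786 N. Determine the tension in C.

T_C ≈ 917 N

Resolve: ΣF_x = 786 cos 194° + T_B cos 253.8° + T_C cos 26° = 0.
        ΣF_y = 786 sin 194° + T_B sin 253.8° + T_C sin 26° = 0.
The known terms sum to (-762.7, -190.2) N, so -0.2790 T_B + 0.8988 T_C = 762.7 and -0.9603 T_B + 0.4384 T_C = 190.2.
Solving simultaneously: T_B = 220.6 N, T_C = 917 N.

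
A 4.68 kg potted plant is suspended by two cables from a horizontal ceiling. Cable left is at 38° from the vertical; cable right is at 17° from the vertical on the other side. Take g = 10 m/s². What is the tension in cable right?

Angles from the horizontal: cable left is 90° − 38° = 52°, cable right is 90° − 17° = 73°.
Weight W = 4.68 × 10 = 46.8 N acts straight down.
Horizontal: T_left cos 52° = T_right cos 73°  →  T_left = 0.4749 T_right.
Vertical: T_left sin 52° + T_right sin 73° = 46.8.
Substituting the horizontal relation into the vertical equation gives 1.331 T_right = 46.8, so T_right = 35.17 N.

T_right ≈ 35.2 N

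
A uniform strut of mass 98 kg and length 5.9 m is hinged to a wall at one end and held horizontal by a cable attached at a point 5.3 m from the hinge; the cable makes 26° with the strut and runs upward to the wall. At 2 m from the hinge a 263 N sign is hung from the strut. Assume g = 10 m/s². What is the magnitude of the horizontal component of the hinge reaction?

H_x ≈ 1320 N

Take torques about the hinge: T sin 26° · 5.3 = 98×10×2.95 + 263×2 = 3417 N·m.
So T = 3417 / (0.4384 × 5.3) = 1470.7 N.
ΣF_x = 0: H_x = T cos 26° = 1321.9 N.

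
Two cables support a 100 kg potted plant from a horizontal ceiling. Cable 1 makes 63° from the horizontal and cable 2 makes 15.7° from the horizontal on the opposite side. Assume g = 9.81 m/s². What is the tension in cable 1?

T_1 ≈ 963 N

Weight W = 100 × 9.81 = 981 N acts straight down.
Horizontal: T_1 cos 63° = T_2 cos 15.7°  →  T_2 = 0.4716 T_1.
Vertical: T_1 sin 63° + T_2 sin 15.7° = 981.
Substituting the horizontal relation into the vertical equation gives 1.019 T_1 = 981, so T_1 = 963.1 N.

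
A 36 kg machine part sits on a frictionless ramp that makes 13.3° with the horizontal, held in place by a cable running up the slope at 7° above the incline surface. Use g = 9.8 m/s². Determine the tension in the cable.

T ≈ 81.8 N

Take axes along and perpendicular to the incline. Weight components: W sin 13.3° = 81.16 N down-slope, W cos 13.3° = 343.3 N into the surface.
Along incline: T cos 7° = W sin 13.3° → T = 81.77 N.
Perpendicular: N = W cos 13.3° − T sin 7° = 333.4 N.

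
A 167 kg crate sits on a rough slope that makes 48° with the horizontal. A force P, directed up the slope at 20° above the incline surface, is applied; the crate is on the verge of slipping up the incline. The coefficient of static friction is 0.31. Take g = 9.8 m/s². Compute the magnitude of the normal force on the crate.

N ≈ 586 N

On the verge of sliding up the incline, friction equals μN and acts down the slope.
Perpendicular: N + P sin 20° = W cos 48° = 1095 N.
Along incline: P cos 20° = W sin 48° + μN  with W sin 48° = 1216 N.
Solving the pair for P and N: P = 1488 N, N = 586.3 N (and f = μN = 181.7 N).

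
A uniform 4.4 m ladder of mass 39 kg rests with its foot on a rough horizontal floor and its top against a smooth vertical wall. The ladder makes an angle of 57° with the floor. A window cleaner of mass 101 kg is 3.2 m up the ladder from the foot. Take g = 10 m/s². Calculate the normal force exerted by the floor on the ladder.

N_floor ≈ 1400 N

ΣF_y = 0: N_floor = 39×10 + 101×10 = 1400 N.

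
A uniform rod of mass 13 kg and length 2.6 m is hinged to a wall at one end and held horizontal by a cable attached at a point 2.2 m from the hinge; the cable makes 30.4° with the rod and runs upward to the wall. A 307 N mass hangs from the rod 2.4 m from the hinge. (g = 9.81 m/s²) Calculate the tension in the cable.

Take torques about the hinge: T sin 30.4° · 2.2 = 13×9.81×1.3 + 307×2.4 = 902.59 N·m.
So T = 902.59 / (0.5060 × 2.2) = 810.75 N.

T ≈ 811 N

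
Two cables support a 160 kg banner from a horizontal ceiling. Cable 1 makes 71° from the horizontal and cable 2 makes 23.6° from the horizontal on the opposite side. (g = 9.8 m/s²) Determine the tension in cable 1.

Weight W = 160 × 9.8 = 1568 N acts straight down.
Horizontal: T_1 cos 71° = T_2 cos 23.6°  →  T_2 = 0.3553 T_1.
Vertical: T_1 sin 71° + T_2 sin 23.6° = 1568.
Substituting the horizontal relation into the vertical equation gives 1.088 T_1 = 1568, so T_1 = 1442 N.

T_1 ≈ 1440 N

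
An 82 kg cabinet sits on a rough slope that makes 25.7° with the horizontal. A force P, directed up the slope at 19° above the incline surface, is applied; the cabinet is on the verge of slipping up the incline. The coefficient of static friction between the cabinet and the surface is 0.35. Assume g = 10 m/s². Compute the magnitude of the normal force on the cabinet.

On the verge of sliding up the incline, friction equals μN and acts down the slope.
Perpendicular: N + P sin 19° = W cos 25.7° = 738.9 N.
Along incline: P cos 19° = W sin 25.7° + μN  with W sin 25.7° = 355.6 N.
Solving the pair for P and N: P = 579.7 N, N = 550.1 N (and f = μN = 192.5 N).

N ≈ 550 N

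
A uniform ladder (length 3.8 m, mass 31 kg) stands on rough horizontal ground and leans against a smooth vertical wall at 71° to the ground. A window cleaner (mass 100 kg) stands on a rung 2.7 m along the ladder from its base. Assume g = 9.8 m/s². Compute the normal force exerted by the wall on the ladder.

Torques about the foot: N_wall · 3.8 sin 71° = 31×9.8×1.9 cos 71° + 100×9.8×2.7 cos 71° → N_wall = 292.06 N.

N_wall ≈ 292 N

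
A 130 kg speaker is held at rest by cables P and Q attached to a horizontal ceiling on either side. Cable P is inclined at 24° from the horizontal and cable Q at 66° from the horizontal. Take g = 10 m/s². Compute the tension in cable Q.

Weight W = 130 × 10 = 1300 N acts straight down.
Horizontal: T_P cos 24° = T_Q cos 66°  →  T_P = 0.4452 T_Q.
Vertical: T_P sin 24° + T_Q sin 66° = 1300.
Substituting the horizontal relation into the vertical equation gives 1.095 T_Q = 1300, so T_Q = 1188 N.

T_Q ≈ 1190 N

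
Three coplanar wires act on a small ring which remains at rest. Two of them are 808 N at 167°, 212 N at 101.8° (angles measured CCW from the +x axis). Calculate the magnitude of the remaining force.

Sum the known components: ΣF_x = -830.6 N, ΣF_y = 389.3 N.
For equilibrium the remaining force must supply (−ΣF_x, −ΣF_y) = (830.6, -389.3) N.
Magnitude = √((830.6)² + (-389.3)²) = 917.3 N; direction = atan2(-389.3, 830.6) = 334.9°.

F ≈ 917 N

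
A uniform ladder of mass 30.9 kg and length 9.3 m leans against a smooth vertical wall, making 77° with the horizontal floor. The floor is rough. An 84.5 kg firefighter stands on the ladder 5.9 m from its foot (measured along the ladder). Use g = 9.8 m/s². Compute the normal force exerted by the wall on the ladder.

Torques about the foot: N_wall · 9.3 sin 77° = 30.9×9.8×4.65 cos 77° + 84.5×9.8×5.9 cos 77° → N_wall = 156.24 N.

N_wall ≈ 156 N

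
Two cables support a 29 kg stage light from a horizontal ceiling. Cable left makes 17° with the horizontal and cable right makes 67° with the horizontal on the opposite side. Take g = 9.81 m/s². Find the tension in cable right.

T_right ≈ 274 N

Weight W = 29 × 9.81 = 284.5 N acts straight down.
Horizontal: T_left cos 17° = T_right cos 67°  →  T_left = 0.4086 T_right.
Vertical: T_left sin 17° + T_right sin 67° = 284.5.
Substituting the horizontal relation into the vertical equation gives 1.04 T_right = 284.5, so T_right = 273.6 N.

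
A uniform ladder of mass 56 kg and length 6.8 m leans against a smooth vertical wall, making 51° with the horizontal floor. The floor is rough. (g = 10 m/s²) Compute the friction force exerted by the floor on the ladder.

f ≈ 227 N

Torques about the foot: N_wall · 6.8 sin 51° = 56×10×3.4 cos 51° → N_wall = 226.74 N.
ΣF_x = 0: f_floor = N_wall = 226.74 N.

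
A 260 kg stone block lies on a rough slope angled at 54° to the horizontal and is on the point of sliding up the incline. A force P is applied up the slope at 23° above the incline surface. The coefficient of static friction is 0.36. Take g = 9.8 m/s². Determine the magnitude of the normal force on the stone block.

N ≈ 540 N

On the verge of sliding up the incline, friction equals μN and acts down the slope.
Perpendicular: N + P sin 23° = W cos 54° = 1498 N.
Along incline: P cos 23° = W sin 54° + μN  with W sin 54° = 2061 N.
Solving the pair for P and N: P = 2451 N, N = 540.1 N (and f = μN = 194.4 N).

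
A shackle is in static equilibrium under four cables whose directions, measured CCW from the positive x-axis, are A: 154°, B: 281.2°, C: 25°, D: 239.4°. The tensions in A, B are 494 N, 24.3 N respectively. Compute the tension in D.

T_D ≈ 638 N

Resolve: ΣF_x = 494 cos 154° + 24.3 cos 281.2° + T_C cos 25° + T_D cos 239.4° = 0.
        ΣF_y = 494 sin 154° + 24.3 sin 281.2° + T_C sin 25° + T_D sin 239.4° = 0.
The known terms sum to (-439.3, 192.7) N, so 0.9063 T_C − 0.5090 T_D = 439.3 and 0.4226 T_C − 0.8607 T_D = -192.7.
Solving simultaneously: T_C = 842.9 N, T_D = 637.8 N.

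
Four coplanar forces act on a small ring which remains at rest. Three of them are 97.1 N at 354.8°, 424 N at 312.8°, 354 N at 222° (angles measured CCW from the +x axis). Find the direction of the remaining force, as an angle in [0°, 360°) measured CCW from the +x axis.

Sum the known components: ΣF_x = 121.7 N, ΣF_y = -556.8 N.
For equilibrium the remaining force must supply (−ΣF_x, −ΣF_y) = (-121.7, 556.8) N.
Magnitude = √((-121.7)² + (556.8)²) = 569.9 N; direction = atan2(556.8, -121.7) = 102.3°.

θ ≈ 102°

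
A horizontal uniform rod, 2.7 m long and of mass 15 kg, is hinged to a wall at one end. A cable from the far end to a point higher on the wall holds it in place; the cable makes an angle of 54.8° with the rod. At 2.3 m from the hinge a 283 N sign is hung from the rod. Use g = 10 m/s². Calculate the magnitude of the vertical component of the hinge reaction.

Take torques about the hinge: T sin 54.8° · 2.7 = 15×10×1.35 + 283×2.3 = 853.4 N·m.
So T = 853.4 / (0.8171 × 2.7) = 386.8 N.
ΣF_y = 0: H_y = (15×10 + 283) − T sin 54.8° = 433 − 316.07 = 116.93 N.

|H_y| ≈ 117 N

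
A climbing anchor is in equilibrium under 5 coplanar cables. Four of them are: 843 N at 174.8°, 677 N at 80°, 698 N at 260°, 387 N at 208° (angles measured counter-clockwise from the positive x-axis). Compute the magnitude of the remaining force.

Sum the known components: ΣF_x = -1185 N, ΣF_y = -126 N.
For equilibrium the remaining force must supply (−ΣF_x, −ΣF_y) = (1185, 126) N.
Magnitude = √((1185)² + (126)²) = 1192 N; direction = atan2(126, 1185) = 6.1°.

F ≈ 1190 N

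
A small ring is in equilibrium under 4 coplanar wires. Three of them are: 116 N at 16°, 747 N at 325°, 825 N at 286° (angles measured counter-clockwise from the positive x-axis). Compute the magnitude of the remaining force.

F ≈ 1520 N

Sum the known components: ΣF_x = 950.8 N, ΣF_y = -1190 N.
For equilibrium the remaining force must supply (−ΣF_x, −ΣF_y) = (-950.8, 1190) N.
Magnitude = √((-950.8)² + (1190)²) = 1523 N; direction = atan2(1190, -950.8) = 128.6°.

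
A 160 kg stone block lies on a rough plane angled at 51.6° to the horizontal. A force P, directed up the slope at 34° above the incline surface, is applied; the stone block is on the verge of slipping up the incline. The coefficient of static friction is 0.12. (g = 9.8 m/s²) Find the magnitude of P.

On the verge of sliding up the incline, friction equals μN and acts down the slope.
Perpendicular: N + P sin 34° = W cos 51.6° = 974 N.
Along incline: P cos 34° = W sin 51.6° + μN  with W sin 51.6° = 1229 N.
Solving the pair for P and N: P = 1502 N, N = 134.2 N (and f = μN = 16.11 N).

P ≈ 1500 N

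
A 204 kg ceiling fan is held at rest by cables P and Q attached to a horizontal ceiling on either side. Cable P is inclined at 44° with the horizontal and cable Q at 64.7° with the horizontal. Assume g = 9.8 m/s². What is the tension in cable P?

Weight W = 204 × 9.8 = 1999 N acts straight down.
Horizontal: T_P cos 44° = T_Q cos 64.7°  →  T_Q = 1.683 T_P.
Vertical: T_P sin 44° + T_Q sin 64.7° = 1999.
Substituting the horizontal relation into the vertical equation gives 2.216 T_P = 1999, so T_P = 902 N.

T_P ≈ 902 N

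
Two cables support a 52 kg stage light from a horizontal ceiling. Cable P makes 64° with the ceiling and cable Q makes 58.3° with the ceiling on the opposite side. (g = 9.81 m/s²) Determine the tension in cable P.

Weight W = 52 × 9.81 = 510.1 N acts straight down.
Horizontal: T_P cos 64° = T_Q cos 58.3°  →  T_Q = 0.8342 T_P.
Vertical: T_P sin 64° + T_Q sin 58.3° = 510.1.
Substituting the horizontal relation into the vertical equation gives 1.609 T_P = 510.1, so T_P = 317.1 N.

T_P ≈ 317 N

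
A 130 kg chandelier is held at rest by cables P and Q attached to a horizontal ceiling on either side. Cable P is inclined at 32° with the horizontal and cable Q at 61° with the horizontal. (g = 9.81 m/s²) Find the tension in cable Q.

Weight W = 130 × 9.81 = 1275 N acts straight down.
Horizontal: T_P cos 32° = T_Q cos 61°  →  T_P = 0.5717 T_Q.
Vertical: T_P sin 32° + T_Q sin 61° = 1275.
Substituting the horizontal relation into the vertical equation gives 1.178 T_Q = 1275, so T_Q = 1083 N.

T_Q ≈ 1080 N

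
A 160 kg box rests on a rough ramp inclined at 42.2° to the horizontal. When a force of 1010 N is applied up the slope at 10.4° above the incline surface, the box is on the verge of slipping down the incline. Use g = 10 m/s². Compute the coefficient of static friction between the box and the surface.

μ ≈ 0.0811

On the verge of sliding down the incline, friction is at its maximum μN and acts up the slope.
Perpendicular to incline: N = W cos 42.2° − P sin 10.4° = 1185 − 182.3 = 1003 N.
Along incline: P cos 10.4° + μN = W sin 42.2° → μ = (W sin 42.2° − P cos 10.4°) / N = 0.08111.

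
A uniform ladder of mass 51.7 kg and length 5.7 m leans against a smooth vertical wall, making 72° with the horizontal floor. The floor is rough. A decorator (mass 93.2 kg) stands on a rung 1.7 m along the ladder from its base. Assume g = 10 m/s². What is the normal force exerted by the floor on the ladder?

ΣF_y = 0: N_floor = 51.7×10 + 93.2×10 = 1449 N.

N_floor ≈ 1450 N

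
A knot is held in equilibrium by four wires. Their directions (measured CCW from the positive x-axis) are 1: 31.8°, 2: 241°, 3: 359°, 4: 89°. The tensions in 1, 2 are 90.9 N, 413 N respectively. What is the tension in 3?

T_3 ≈ 117 N

Resolve: ΣF_x = 90.9 cos 31.8° + 413 cos 241° + T_3 cos 359° + T_4 cos 89° = 0.
        ΣF_y = 90.9 sin 31.8° + 413 sin 241° + T_3 sin 359° + T_4 sin 89° = 0.
The known terms sum to (-123, -313.3) N, so 0.9998 T_3 + 0.0175 T_4 = 123 and -0.0175 T_3 + 0.9998 T_4 = 313.3.
Solving simultaneously: T_3 = 117.5 N, T_4 = 315.4 N.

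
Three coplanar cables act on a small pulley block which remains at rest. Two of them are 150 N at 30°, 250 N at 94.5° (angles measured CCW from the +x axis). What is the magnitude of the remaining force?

F ≈ 342 N

Sum the known components: ΣF_x = 110.3 N, ΣF_y = 324.2 N.
For equilibrium the remaining force must supply (−ΣF_x, −ΣF_y) = (-110.3, -324.2) N.
Magnitude = √((-110.3)² + (-324.2)²) = 342.5 N; direction = atan2(-324.2, -110.3) = 251.2°.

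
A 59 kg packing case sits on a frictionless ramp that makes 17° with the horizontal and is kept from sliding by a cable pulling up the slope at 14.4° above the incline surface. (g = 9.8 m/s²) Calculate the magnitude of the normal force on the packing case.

N ≈ 510 N

Take axes along and perpendicular to the incline. Weight components: W sin 17° = 169 N down-slope, W cos 17° = 552.9 N into the surface.
Along incline: T cos 14.4° = W sin 17° → T = 174.5 N.
Perpendicular: N = W cos 17° − T sin 14.4° = 509.5 N.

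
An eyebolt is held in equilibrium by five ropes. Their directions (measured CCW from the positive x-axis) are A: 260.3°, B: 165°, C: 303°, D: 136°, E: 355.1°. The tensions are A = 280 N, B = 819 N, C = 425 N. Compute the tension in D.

Resolve: ΣF_x = 280 cos 260.3° + 819 cos 165° + 425 cos 303° + T_D cos 136° + T_E cos 355.1° = 0.
        ΣF_y = 280 sin 260.3° + 819 sin 165° + 425 sin 303° + T_D sin 136° + T_E sin 355.1° = 0.
The known terms sum to (-606.8, -420.5) N, so -0.7193 T_D + 0.9963 T_E = 606.8 and 0.6947 T_D − 0.0854 T_E = 420.5.
Solving simultaneously: T_D = 746.4 N, T_E = 1148 N.

T_D ≈ 746 N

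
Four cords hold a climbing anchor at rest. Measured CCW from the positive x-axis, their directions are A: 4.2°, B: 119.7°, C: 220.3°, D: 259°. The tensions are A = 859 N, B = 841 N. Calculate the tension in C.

T_C ≈ 449 N

Resolve: ΣF_x = 859 cos 4.2° + 841 cos 119.7° + T_C cos 220.3° + T_D cos 259° = 0.
        ΣF_y = 859 sin 4.2° + 841 sin 119.7° + T_C sin 220.3° + T_D sin 259° = 0.
The known terms sum to (440, 793.4) N, so -0.7627 T_C − 0.1908 T_D = -440 and -0.6468 T_C − 0.9816 T_D = -793.4.
Solving simultaneously: T_C = 448.7 N, T_D = 512.6 N.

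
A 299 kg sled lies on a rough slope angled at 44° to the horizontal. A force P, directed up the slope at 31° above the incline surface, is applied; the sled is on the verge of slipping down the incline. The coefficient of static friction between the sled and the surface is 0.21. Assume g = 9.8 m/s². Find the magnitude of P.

P ≈ 2130 N

On the verge of sliding down the incline, friction equals μN and acts up the slope.
Perpendicular: N + P sin 31° = W cos 44° = 2108 N.
Along incline: P cos 31° + μN = W sin 44° with W sin 44° = 2035 N.
Solving the pair for P and N: P = 2127 N, N = 1013 N (and f = μN = 212.6 N).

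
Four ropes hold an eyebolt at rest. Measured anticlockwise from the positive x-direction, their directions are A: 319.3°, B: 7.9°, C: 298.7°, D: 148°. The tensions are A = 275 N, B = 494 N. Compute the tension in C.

Resolve: ΣF_x = 275 cos 319.3° + 494 cos 7.9° + T_C cos 298.7° + T_D cos 148° = 0.
        ΣF_y = 275 sin 319.3° + 494 sin 7.9° + T_C sin 298.7° + T_D sin 148° = 0.
The known terms sum to (697.8, -111.4) N, so 0.4802 T_C − 0.8480 T_D = -697.8 and -0.8771 T_C + 0.5299 T_D = 111.4.
Solving simultaneously: T_C = 562.5 N, T_D = 1141 N.

T_C ≈ 563 N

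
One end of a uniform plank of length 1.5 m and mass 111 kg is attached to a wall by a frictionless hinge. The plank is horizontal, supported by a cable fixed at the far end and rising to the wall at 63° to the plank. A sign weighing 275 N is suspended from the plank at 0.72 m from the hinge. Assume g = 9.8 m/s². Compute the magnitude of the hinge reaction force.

|H| ≈ 768 N

Take torques about the hinge: T sin 63° · 1.5 = 111×9.8×0.75 + 275×0.72 = 1013.9 N·m.
So T = 1013.9 / (0.8910 × 1.5) = 758.58 N.
ΣF_x = 0: H_x = T cos 63° = 344.39 N.
ΣF_y = 0: H_y = (111×9.8 + 275) − T sin 63° = 1362.8 − 675.9 = 686.9 N.
|H| = √(H_x² + H_y²) = √((344.39)² + (686.9)²) = 768.4 N.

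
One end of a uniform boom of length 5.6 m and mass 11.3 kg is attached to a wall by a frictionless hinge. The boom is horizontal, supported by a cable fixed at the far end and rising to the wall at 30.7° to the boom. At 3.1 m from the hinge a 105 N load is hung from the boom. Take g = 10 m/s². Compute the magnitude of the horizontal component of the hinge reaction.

H_x ≈ 193 N

Take torques about the hinge: T sin 30.7° · 5.6 = 11.3×10×2.8 + 105×3.1 = 641.9 N·m.
So T = 641.9 / (0.5105 × 5.6) = 224.52 N.
ΣF_x = 0: H_x = T cos 30.7° = 193.05 N.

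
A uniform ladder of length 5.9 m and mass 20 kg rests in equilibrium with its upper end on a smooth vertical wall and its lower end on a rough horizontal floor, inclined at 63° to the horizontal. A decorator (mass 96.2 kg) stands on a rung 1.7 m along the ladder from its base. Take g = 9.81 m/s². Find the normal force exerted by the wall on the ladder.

Torques about the foot: N_wall · 5.9 sin 63° = 20×9.81×2.95 cos 63° + 96.2×9.81×1.7 cos 63° → N_wall = 188.53 N.

N_wall ≈ 189 N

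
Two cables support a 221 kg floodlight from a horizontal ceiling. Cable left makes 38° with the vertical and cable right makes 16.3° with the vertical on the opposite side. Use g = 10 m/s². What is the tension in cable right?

Angles from the horizontal: cable left is 90° − 38° = 52°, cable right is 90° − 16.3° = 73.7°.
Weight W = 221 × 10 = 2210 N acts straight down.
Horizontal: T_left cos 52° = T_right cos 73.7°  →  T_left = 0.4559 T_right.
Vertical: T_left sin 52° + T_right sin 73.7° = 2210.
Substituting the horizontal relation into the vertical equation gives 1.319 T_right = 2210, so T_right = 1675 N.

T_right ≈ 1680 N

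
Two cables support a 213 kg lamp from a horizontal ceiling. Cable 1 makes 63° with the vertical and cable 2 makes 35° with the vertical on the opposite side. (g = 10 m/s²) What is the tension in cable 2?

Angles from the horizontal: cable 1 is 90° − 63° = 27°, cable 2 is 90° − 35° = 55°.
Weight W = 213 × 10 = 2130 N acts straight down.
Horizontal: T_1 cos 27° = T_2 cos 55°  →  T_1 = 0.6437 T_2.
Vertical: T_1 sin 27° + T_2 sin 55° = 2130.
Substituting the horizontal relation into the vertical equation gives 1.111 T_2 = 2130, so T_2 = 1916 N.

T_2 ≈ 1920 N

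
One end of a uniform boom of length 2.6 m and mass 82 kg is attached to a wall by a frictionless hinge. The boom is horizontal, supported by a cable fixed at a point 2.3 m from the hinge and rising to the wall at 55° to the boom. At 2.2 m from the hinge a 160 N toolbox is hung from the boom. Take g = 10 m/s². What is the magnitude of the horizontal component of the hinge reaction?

H_x ≈ 432 N

Take torques about the hinge: T sin 55° · 2.3 = 82×10×1.3 + 160×2.2 = 1418 N·m.
So T = 1418 / (0.8192 × 2.3) = 752.63 N.
ΣF_x = 0: H_x = T cos 55° = 431.69 N.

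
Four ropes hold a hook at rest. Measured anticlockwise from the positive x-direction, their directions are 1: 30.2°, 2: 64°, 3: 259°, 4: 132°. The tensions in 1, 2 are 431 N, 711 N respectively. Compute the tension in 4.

T_4 ≈ 636 N

Resolve: ΣF_x = 431 cos 30.2° + 711 cos 64° + T_3 cos 259° + T_4 cos 132° = 0.
        ΣF_y = 431 sin 30.2° + 711 sin 64° + T_3 sin 259° + T_4 sin 132° = 0.
The known terms sum to (684.2, 855.8) N, so -0.1908 T_3 − 0.6691 T_4 = -684.2 and -0.9816 T_3 + 0.7431 T_4 = -855.8.
Solving simultaneously: T_3 = 1354 N, T_4 = 636.5 N.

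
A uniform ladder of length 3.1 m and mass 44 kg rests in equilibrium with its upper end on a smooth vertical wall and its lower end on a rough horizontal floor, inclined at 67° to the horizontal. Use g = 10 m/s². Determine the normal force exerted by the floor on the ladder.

N_floor ≈ 440 N

ΣF_y = 0: N_floor = 44×10 = 440 N.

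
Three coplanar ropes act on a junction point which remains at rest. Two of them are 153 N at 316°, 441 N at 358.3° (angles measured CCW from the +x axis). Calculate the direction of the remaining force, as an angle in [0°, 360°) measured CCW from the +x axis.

Sum the known components: ΣF_x = 550.9 N, ΣF_y = -119.4 N.
For equilibrium the remaining force must supply (−ΣF_x, −ΣF_y) = (-550.9, 119.4) N.
Magnitude = √((-550.9)² + (119.4)²) = 563.6 N; direction = atan2(119.4, -550.9) = 167.8°.

θ ≈ 168°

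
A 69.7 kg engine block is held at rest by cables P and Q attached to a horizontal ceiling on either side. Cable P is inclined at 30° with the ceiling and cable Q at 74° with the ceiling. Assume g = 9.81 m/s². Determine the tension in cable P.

T_P ≈ 194 N

Weight W = 69.7 × 9.81 = 683.8 N acts straight down.
Horizontal: T_P cos 30° = T_Q cos 74°  →  T_Q = 3.142 T_P.
Vertical: T_P sin 30° + T_Q sin 74° = 683.8.
Substituting the horizontal relation into the vertical equation gives 3.52 T_P = 683.8, so T_P = 194.2 N.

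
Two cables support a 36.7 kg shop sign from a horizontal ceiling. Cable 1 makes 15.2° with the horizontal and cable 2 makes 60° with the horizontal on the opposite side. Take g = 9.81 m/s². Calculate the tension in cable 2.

Weight W = 36.7 × 9.81 = 360 N acts straight down.
Horizontal: T_1 cos 15.2° = T_2 cos 60°  →  T_1 = 0.5181 T_2.
Vertical: T_1 sin 15.2° + T_2 sin 60° = 360.
Substituting the horizontal relation into the vertical equation gives 1.002 T_2 = 360, so T_2 = 359.4 N.

T_2 ≈ 359 N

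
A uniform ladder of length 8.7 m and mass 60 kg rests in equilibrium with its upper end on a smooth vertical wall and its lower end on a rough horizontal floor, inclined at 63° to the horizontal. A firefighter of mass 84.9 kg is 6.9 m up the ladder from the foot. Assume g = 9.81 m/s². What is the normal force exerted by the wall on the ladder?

N_wall ≈ 487 N

Torques about the foot: N_wall · 8.7 sin 63° = 60×9.81×4.35 cos 63° + 84.9×9.81×6.9 cos 63° → N_wall = 486.52 N.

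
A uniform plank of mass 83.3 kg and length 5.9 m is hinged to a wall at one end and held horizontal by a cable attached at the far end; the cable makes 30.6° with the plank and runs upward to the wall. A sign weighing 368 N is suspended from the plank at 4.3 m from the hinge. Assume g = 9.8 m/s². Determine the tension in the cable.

T ≈ 1330 N

Take torques about the hinge: T sin 30.6° · 5.9 = 83.3×9.8×2.95 + 368×4.3 = 3990.6 N·m.
So T = 3990.6 / (0.5090 × 5.9) = 1328.7 N.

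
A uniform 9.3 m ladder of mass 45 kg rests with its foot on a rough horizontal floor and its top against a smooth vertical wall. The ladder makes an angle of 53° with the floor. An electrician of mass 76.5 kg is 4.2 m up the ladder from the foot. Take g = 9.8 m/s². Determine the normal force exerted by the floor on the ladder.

N_floor ≈ 1190 N

ΣF_y = 0: N_floor = 45×9.8 + 76.5×9.8 = 1190.7 N.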